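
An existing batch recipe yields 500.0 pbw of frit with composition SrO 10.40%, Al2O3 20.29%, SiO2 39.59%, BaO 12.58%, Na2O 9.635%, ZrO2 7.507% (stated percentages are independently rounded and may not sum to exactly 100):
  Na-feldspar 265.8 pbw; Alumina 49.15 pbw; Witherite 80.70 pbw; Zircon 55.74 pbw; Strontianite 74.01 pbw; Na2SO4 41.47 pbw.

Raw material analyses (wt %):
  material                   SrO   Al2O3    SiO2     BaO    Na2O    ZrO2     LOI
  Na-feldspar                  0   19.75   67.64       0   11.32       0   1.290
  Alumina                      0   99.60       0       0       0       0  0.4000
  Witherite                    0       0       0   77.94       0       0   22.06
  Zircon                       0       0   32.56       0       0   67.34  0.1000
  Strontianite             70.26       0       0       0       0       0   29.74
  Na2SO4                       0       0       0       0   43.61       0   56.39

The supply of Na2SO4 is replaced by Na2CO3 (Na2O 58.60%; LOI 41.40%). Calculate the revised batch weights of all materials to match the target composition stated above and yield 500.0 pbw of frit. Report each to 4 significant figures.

Revised batch per 500.0 pbw frit:
  Na-feldspar: 265.8 pbw
  Alumina: 49.15 pbw
  Witherite: 80.70 pbw
  Zircon: 55.74 pbw
  Strontianite: 74.01 pbw
  Na2CO3: 30.86 pbw
Total batch = 556.3 pbw; LOI loss = 56.27 pbw

Working values are displayed rounded to 4 significant digits. All arithmetic maintains full float precision throughout — each reported value takes just one rounding. Derived quantities (the yield, totals, six oxide percentages, ignition loss, net glass mass) are computed in full precision starting from the weights on 500.0 pbw of glass exactly as printed in the question or the answer.
Per-oxide target masses for 500.0 pbw frit:
  SrO: 10.40% × 500.0 = 52.00 pbw
  Al2O3: 20.29% × 500.0 = 101.4 pbw
  SiO2: 39.59% × 500.0 = 198.0 pbw
  BaO: 12.58% × 500.0 = 62.90 pbw
  Na2O: 9.635% × 500.0 = 48.18 pbw
  ZrO2: 7.507% × 500.0 = 37.53 pbw
Verifying the oxide balance working from each reported weight, against the basis in use (every target is met by its sum given rounding of the digits):
  SrO: 74.01·0.7026 = 52.00 pbw (target 52.00 pbw)
  Al2O3: 265.8·0.1975 + 49.15·0.9960 = 101.4 pbw (target 101.4 pbw)
  SiO2: 265.8·0.6764 + 55.74·0.3256 = 197.9 pbw (target 198.0 pbw)
  BaO: 80.70·0.7794 = 62.90 pbw (target 62.90 pbw)
  Na2O: 265.8·0.1132 + 30.86·0.5860 = 48.17 pbw (target 48.18 pbw)
  ZrO2: 55.74·0.6734 = 37.54 pbw (target 37.53 pbw)
Glass-mass bookkeeping: whole batch net of LOI = 500.0 pbw (the Σ of target masses is 500.0 pbw; with the basis standing at 500.0 pbw — gaps are rounding artifacts).
Batch grand total — Σ batch = 556.3 pbw; the LOI term Σ batch·LOI equals 56.27 pbw; as yield: glass ÷ batch → 89.88%.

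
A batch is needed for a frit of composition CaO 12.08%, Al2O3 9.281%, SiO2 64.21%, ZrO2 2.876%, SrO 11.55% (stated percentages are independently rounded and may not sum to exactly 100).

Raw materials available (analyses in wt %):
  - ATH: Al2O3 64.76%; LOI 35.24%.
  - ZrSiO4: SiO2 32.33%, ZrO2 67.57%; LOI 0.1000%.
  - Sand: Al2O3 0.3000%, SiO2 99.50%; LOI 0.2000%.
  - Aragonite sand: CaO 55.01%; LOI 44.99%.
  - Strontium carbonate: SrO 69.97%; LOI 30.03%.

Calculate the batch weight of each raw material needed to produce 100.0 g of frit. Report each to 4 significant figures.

Mid-chain values appear rounded off to 4 significant digits on the page; every computation runs at exact precision at every stage — a single rounding yields each reported result — the derived quantities, including net glass mass, totals, five oxide percentages, the yield, ignition loss, are rebuilt from the weighed amounts for 100.0 g of glass at full float precision, exactly as printed in the problem or the answer.
Target oxide masses per 100.0 g frit:
  CaO: 12.08% × 100.0 = 12.08 g
  Al2O3: 9.281% × 100.0 = 9.281 g
  SiO2: 64.21% × 100.0 = 64.21 g
  ZrO2: 2.876% × 100.0 = 2.876 g
  SrO: 11.55% × 100.0 = 11.55 g
Checking each oxide sum per the reported batch figures, for the quoted basis mass (delivered sums recover each target inside rounding margins):
  CaO: 21.96·0.5501 = 12.08 g (target 12.08 g)
  Al2O3: 14.04·0.6476 + 63.15·0.003000 = 9.282 g (target 9.281 g)
  SiO2: 4.256·0.3233 + 63.15·0.9950 = 64.21 g (target 64.21 g)
  ZrO2: 4.256·0.6757 = 2.876 g (target 2.876 g)
  SrO: 16.51·0.6997 = 11.55 g (target 11.55 g)
Glass mass check: the batch minus its LOI: 100.0 g (oxide target masses add up to 100.0 g; versus the stated basis of 100.0 g — rounding explains the deltas).
Total batch = Σ batch = 119.9 g; LOI removed, Σ of batch·LOI: 19.92 g; yield, glass over the total, = 83.39%.

Batch per 100.0 g frit:
  ATH: 14.04 g
  ZrSiO4: 4.256 g
  Sand: 63.15 g
  Aragonite sand: 21.96 g
  Strontium carbonate: 16.51 g
Total batch = 119.9 g; LOI loss = 19.92 g; yield = 83.39%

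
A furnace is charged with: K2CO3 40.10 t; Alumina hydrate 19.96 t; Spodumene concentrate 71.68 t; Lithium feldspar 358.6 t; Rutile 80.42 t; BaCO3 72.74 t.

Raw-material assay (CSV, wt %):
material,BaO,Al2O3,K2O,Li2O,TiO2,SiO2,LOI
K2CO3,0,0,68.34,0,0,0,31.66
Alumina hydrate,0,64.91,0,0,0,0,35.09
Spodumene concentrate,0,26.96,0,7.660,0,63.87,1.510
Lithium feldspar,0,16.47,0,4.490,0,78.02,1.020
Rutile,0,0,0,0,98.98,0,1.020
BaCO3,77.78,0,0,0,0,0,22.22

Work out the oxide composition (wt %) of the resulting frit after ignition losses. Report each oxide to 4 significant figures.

Intermediates are shown rounded off to 4 significant digits when written out — the whole derivation runs at exact precision in all steps — exactly one rounding goes into every reported result. The derived quantities, which include the six compositions, ignition loss, the yield, glass mass, totals, are recomputed in full float precision, as set out in the problem or the answer, from the weighed amounts per 602.1 t of glass.
Delivered oxide masses:
  BaO: 72.74·0.7778 = 56.58 t
  Al2O3: 19.96·0.6491 + 71.68·0.2696 + 358.6·0.1647 = 91.34 t
  K2O: 40.10·0.6834 = 27.40 t
  Li2O: 71.68·0.07660 + 358.6·0.04490 = 21.59 t
  TiO2: 80.42·0.9898 = 79.60 t
  SiO2: 71.68·0.6387 + 358.6·0.7802 = 325.6 t
LOI: 40.10·0.3166 + 19.96·0.3509 + 71.68·0.01510 + 358.6·0.01020 + 80.42·0.01020 + 72.74·0.2222 = 41.42 t
Resulting glass, batch − LOI: 643.5 − 41.42 = 602.1 t (the oxide masses sum to this)
oxide / glass × 100 gives the wt %

Glass mass = 602.1 t (batch 643.5 − LOI 41.42).
Composition: BaO 9.397%, Al2O3 15.17%, K2O 4.552%, Li2O 3.586%, TiO2 13.22%, SiO2 54.07%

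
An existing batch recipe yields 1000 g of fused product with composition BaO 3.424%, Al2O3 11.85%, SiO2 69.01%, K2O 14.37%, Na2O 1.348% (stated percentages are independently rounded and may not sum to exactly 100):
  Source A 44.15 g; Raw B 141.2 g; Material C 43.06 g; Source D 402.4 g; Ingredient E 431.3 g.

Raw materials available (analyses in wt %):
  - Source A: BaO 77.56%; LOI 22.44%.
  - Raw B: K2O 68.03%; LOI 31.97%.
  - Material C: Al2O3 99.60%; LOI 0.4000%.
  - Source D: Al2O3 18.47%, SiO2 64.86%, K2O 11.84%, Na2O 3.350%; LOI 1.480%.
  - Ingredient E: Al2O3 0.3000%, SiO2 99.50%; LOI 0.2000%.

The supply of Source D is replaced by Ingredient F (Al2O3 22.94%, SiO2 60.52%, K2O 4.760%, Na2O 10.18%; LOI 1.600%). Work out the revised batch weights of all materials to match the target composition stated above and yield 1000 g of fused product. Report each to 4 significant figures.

Revised batch per 1000 g fused product:
  Source A: 44.15 g
  Raw B: 202.0 g
  Material C: 86.63 g
  Ingredient F: 132.4 g
  Ingredient E: 613.0 g
Total batch = 1078 g; LOI loss = 78.18 g

Values along the way are rounded off to 4 significant digits when displayed; the whole derivation maintains full precision at all times. A single rounding finalizes each reported value; all derived quantities are rebuilt at exact precision (ignition loss, totals, the five compositions, glass mass, the yield) using the weight values per 1000 g of glass as they appear in problem or answer.
Per-oxide target masses for 1000 g fused product:
  BaO: 3.424% × 1000 = 34.24 g
  Al2O3: 11.85% × 1000 = 118.5 g
  SiO2: 69.01% × 1000 = 690.1 g
  K2O: 14.37% × 1000 = 143.7 g
  Na2O: 1.348% × 1000 = 13.48 g
Verifying the oxide balance with the batch weights as given, versus the basis set out (target by target, the sums agree exact up to rounding of places):
  BaO: 44.15·0.7756 = 34.24 g (target 34.24 g)
  Al2O3: 86.63·0.9960 + 132.4·0.2294 + 613.0·0.003000 = 118.5 g (target 118.5 g)
  SiO2: 132.4·0.6052 + 613.0·0.9950 = 690.1 g (target 690.1 g)
  K2O: 202.0·0.6803 + 132.4·0.04760 = 143.7 g (target 143.7 g)
  Na2O: 132.4·0.1018 = 13.48 g (target 13.48 g)
Glass mass check: batch total minus LOI = 1000 g (targets for the oxides total 1000 g; with the basis standing at 1000 g — differing by rounding only).
Batch grand total — Σ batch = 1078 g; the LOI term Σ batch·LOI equals 78.18 g; yield: glass divided by total = 92.75%.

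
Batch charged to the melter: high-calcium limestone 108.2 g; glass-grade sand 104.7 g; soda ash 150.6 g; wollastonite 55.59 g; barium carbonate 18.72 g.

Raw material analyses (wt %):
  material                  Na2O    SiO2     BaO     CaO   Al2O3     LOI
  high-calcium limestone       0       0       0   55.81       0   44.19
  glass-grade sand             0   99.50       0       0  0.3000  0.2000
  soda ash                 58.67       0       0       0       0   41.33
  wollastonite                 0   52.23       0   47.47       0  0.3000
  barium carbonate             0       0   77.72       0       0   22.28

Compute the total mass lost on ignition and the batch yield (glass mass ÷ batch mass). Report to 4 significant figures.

Mid-chain values appear rounded to four significant digits in the printout — the working math runs at full precision at each step — each reported figure is rounded once only. All derived quantities (the five compositions, ignition loss, glass mass, the totals, the yield) are re-derived starting from the weights on 323.2 g of glass at full precision, as they appear in the question or the answer.
Each material's LOI contribution:
  high-calcium limestone: 108.2 × 0.4419 = 47.81 g
  glass-grade sand: 104.7 × 0.002000 = 0.2094 g
  soda ash: 150.6 × 0.4133 = 62.24 g
  wollastonite: 55.59 × 0.003000 = 0.1668 g
  barium carbonate: 18.72 × 0.2228 = 4.171 g
Total LOI = 114.6 g
Glass = batch − LOI = 437.8 − 114.6 = 323.2 g

LOI loss = 114.6 g; glass = 323.2 g; yield = 73.82%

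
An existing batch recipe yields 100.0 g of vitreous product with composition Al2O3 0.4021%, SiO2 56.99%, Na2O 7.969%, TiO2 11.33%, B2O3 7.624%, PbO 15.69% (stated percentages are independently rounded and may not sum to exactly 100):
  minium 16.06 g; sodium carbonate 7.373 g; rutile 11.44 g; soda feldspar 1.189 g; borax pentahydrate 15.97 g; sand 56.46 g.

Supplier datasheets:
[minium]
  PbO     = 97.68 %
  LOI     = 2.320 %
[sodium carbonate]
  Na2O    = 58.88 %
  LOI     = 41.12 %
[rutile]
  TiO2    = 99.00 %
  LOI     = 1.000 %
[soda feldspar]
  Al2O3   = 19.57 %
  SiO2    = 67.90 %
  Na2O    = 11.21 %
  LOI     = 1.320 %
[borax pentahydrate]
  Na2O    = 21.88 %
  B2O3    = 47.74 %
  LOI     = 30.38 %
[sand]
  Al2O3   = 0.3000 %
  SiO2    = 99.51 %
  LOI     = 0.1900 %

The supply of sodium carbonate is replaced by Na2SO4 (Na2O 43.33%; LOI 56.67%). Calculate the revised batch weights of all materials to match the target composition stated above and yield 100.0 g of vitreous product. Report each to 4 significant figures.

The working math keeps exact precision throughout; rounding to 4 significant figures extends to each in-between result as displayed. Every reported value takes exactly one rounding — derived quantities (the six compositions, ignition loss, net glass mass, the totals, the yield) are computed from the weighed amounts at 100.0 g of glass in exact precision precisely as stated by the problem or the answer.
Per-oxide target masses for 100.0 g vitreous product:
  Al2O3: 0.4021% × 100.0 = 0.4021 g
  SiO2: 56.99% × 100.0 = 56.99 g
  Na2O: 7.969% × 100.0 = 7.969 g
  TiO2: 11.33% × 100.0 = 11.33 g
  B2O3: 7.624% × 100.0 = 7.624 g
  PbO: 15.69% × 100.0 = 15.69 g
Oxide-by-oxide audit with the batch weights as given, against the basis in use (each sum matches its target mass given rounding of the digits):
  Al2O3: 1.189·0.1957 + 56.46·0.003000 = 0.4021 g (target 0.4021 g)
  SiO2: 1.189·0.6790 + 56.46·0.9951 = 56.99 g (target 56.99 g)
  Na2O: 10.02·0.4333 + 1.189·0.1121 + 15.97·0.2188 = 7.969 g (target 7.969 g)
  TiO2: 11.44·0.9900 = 11.33 g (target 11.33 g)
  B2O3: 15.97·0.4774 = 7.624 g (target 7.624 g)
  PbO: 16.06·0.9768 = 15.69 g (target 15.69 g)
Glass-mass closure: total batch − LOI = 100.0 g (the targets, summed, come to 100.0 g; versus the stated basis of 100.0 g — a pure rounding effect).
Adding the batch up: Σ batch = 111.1 g; LOI loss = Σ batch·LOI = 11.14 g; yield = glass ÷ total batch = 89.98%.

Revised batch per 100.0 g vitreous product:
  minium: 16.06 g
  Na2SO4: 10.02 g
  rutile: 11.44 g
  soda feldspar: 1.189 g
  borax pentahydrate: 15.97 g
  sand: 56.46 g
Total batch = 111.1 g; LOI loss = 11.14 g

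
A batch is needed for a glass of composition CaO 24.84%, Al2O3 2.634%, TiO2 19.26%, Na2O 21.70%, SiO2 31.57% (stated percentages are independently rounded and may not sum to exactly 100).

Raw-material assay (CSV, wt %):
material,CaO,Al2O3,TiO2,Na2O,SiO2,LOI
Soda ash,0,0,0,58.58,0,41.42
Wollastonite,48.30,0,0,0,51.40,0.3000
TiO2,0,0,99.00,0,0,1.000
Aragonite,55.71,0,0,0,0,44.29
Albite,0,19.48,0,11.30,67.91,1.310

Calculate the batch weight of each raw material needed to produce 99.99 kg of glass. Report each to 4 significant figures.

All arithmetic holds full float precision in every operation. In-progress results are shown (rounded to four significant digits) within the worked lines; a single rounding finalizes every reported result — the derived quantities (LOI, glass mass, five oxide percentages, the totals, the yield) are recomputed from the batch weights for 99.99 kg of glass in full precision, as set out in the problem or the answer.
Per-oxide target masses for 99.99 kg glass:
  CaO: 24.84% × 99.99 = 24.84 kg
  Al2O3: 2.634% × 99.99 = 2.634 kg
  TiO2: 19.26% × 99.99 = 19.26 kg
  Na2O: 21.70% × 99.99 = 21.70 kg
  SiO2: 31.57% × 99.99 = 31.57 kg
Verifying the oxide balance on the weights just shown, versus the basis set out (delivered sums recover each target net of answer rounding effects):
  CaO: 43.55·0.4830 + 6.825·0.5571 = 24.84 kg (target 24.84 kg)
  Al2O3: 13.52·0.1948 = 2.634 kg (target 2.634 kg)
  TiO2: 19.45·0.9900 = 19.26 kg (target 19.26 kg)
  Na2O: 34.43·0.5858 + 13.52·0.1130 = 21.70 kg (target 21.70 kg)
  SiO2: 43.55·0.5140 + 13.52·0.6791 = 31.57 kg (target 31.57 kg)
The glass-mass cross-check: batch Σ − ignition loss = 99.99 kg (targets for the oxides total 99.99 kg; basis as stated: 99.99 kg — deltas are rounding alone).
Batch grand total — Σ batch = 117.8 kg; the LOI term Σ batch·LOI equals 17.79 kg; yield: glass divided by total = 84.90%.

Batch per 99.99 kg glass:
  Soda ash: 34.43 kg
  Wollastonite: 43.55 kg
  TiO2: 19.45 kg
  Aragonite: 6.825 kg
  Albite: 13.52 kg
Total batch = 117.8 kg; LOI loss = 17.79 kg; yield = 84.90%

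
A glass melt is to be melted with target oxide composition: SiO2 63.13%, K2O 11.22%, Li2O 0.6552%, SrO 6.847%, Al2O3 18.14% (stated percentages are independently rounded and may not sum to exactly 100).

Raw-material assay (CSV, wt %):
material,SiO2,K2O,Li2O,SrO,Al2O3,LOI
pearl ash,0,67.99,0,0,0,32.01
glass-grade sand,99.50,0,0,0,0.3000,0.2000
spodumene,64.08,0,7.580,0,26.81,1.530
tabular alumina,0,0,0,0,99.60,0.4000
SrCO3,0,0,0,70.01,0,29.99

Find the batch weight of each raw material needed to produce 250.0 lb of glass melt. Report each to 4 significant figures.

Intermediates appear rounded to 4 significant figures across the worked steps; the whole derivation carries full float precision through the solve. Every reported figure carries a single rounding — all derived quantities (totals, LOI, the five compositions, yield, glass mass) are recomputed at exact precision from the batch weights on 250.0 lb of glass precisely as stated by problem or answer.
Target oxide masses per 250.0 lb glass melt:
  SiO2: 63.13% × 250.0 = 157.8 lb
  K2O: 11.22% × 250.0 = 28.05 lb
  Li2O: 0.6552% × 250.0 = 1.638 lb
  SrO: 6.847% × 250.0 = 17.12 lb
  Al2O3: 18.14% × 250.0 = 45.35 lb
Per-oxide balance check working from each reported weight, relative to the basis at hand (each sum matches its target mass modulo rounding of the values):
  SiO2: 144.7·0.9950 + 21.61·0.6408 = 157.8 lb (target 157.8 lb)
  K2O: 41.26·0.6799 = 28.05 lb (target 28.05 lb)
  Li2O: 21.61·0.07580 = 1.638 lb (target 1.638 lb)
  SrO: 24.45·0.7001 = 17.12 lb (target 17.12 lb)
  Al2O3: 144.7·0.003000 + 21.61·0.2681 + 39.28·0.9960 = 45.35 lb (target 45.35 lb)
The glass-mass cross-check: Σ batch − LOI loss = 250.0 lb (targets for the oxides total 250.0 lb; against the stated basis, 250.0 lb — differing by rounding only).
Summing the batch: Σ batch = 271.3 lb; Σ batch·LOI gives LOI loss = 21.32 lb; yield = glass ÷ total batch = 92.14%.

Batch per 250.0 lb glass melt:
  pearl ash: 41.26 lb
  glass-grade sand: 144.7 lb
  spodumene: 21.61 lb
  tabular alumina: 39.28 lb
  SrCO3: 24.45 lb
Total batch = 271.3 lb; LOI loss = 21.32 lb; yield = 92.14%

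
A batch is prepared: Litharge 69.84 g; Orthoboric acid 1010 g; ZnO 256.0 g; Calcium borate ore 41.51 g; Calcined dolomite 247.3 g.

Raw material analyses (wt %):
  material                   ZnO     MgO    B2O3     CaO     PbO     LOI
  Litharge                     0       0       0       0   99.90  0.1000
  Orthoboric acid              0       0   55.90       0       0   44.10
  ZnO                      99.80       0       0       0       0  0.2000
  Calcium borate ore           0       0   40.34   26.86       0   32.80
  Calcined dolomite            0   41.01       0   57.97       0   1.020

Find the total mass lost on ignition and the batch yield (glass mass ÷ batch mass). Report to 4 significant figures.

LOI loss = 462.1 g; glass = 1163 g; yield = 71.56%

All internal work maintains full float precision at all times; the intermediate values are displayed (rounded to 4 significant figures) at each printed step. Each reported result is rounded a single time. Derived quantities, which include net glass mass, totals, the yield, the five compositions, LOI, are re-derived at full float precision, as set out in either problem or answer, using the weight values on 1163 g of glass.
Material-by-material LOI:
  Litharge: 69.84 × 0.001000 = 0.06984 g
  Orthoboric acid: 1010 × 0.4410 = 445.4 g
  ZnO: 256.0 × 0.002000 = 0.5120 g
  Calcium borate ore: 41.51 × 0.3280 = 13.62 g
  Calcined dolomite: 247.3 × 0.01020 = 2.522 g
Total LOI = 462.1 g
Glass = batch − LOI = 1625 − 462.1 = 1163 g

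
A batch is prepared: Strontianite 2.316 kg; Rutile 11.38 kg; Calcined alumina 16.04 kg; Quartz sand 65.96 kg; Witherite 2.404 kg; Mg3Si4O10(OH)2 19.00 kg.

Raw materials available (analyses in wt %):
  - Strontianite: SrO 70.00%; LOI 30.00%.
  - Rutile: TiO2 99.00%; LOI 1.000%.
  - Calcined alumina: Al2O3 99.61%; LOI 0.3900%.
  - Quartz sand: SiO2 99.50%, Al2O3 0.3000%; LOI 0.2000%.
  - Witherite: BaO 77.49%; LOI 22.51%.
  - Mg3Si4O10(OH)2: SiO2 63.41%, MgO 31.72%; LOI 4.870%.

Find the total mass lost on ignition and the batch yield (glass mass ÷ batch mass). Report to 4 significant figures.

LOI loss = 2.470 kg; glass = 114.6 kg; yield = 97.89%

In-progress results are shown rounded to 4 significant digits when written out — each numeric step keeps full precision at all times — every reported result sees exactly one rounding — the derived quantities are recomputed in full precision (net glass mass, six oxide percentages, totals, ignition loss, the yield) using the weight values per 114.6 kg of glass, as set out in the problem or the answer.
LOI of each material in turn:
  Strontianite: 2.316 × 0.3000 = 0.6948 kg
  Rutile: 11.38 × 0.01000 = 0.1138 kg
  Calcined alumina: 16.04 × 0.003900 = 0.06256 kg
  Quartz sand: 65.96 × 0.002000 = 0.1319 kg
  Witherite: 2.404 × 0.2251 = 0.5411 kg
  Mg3Si4O10(OH)2: 19.00 × 0.04870 = 0.9253 kg
Total LOI = 2.470 kg
Glass = batch − LOI = 117.1 − 2.470 = 114.6 kg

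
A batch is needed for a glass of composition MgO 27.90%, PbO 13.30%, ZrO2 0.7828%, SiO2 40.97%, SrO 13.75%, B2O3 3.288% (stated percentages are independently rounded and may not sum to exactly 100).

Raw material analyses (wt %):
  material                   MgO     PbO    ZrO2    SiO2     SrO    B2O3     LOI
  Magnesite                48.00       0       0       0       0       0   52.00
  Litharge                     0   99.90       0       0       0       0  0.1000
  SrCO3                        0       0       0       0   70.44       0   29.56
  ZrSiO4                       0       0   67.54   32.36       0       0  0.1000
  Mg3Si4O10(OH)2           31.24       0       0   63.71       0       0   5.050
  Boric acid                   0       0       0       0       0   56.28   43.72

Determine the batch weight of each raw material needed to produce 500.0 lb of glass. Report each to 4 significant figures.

All arithmetic keeps exact precision end to end; intermediates are displayed rounded to four significant figures across the worked steps — exactly one rounding lands on every reported result; all derived quantities (totals, LOI, six oxide percentages, glass mass, yield) are carried in full precision starting from the weights for 500.0 lb of glass, as quoted within problem or answer.
Target masses of each oxide per 500.0 lb glass:
  MgO: 27.90% × 500.0 = 139.5 lb
  PbO: 13.30% × 500.0 = 66.50 lb
  ZrO2: 0.7828% × 500.0 = 3.914 lb
  SiO2: 40.97% × 500.0 = 204.8 lb
  SrO: 13.75% × 500.0 = 68.75 lb
  B2O3: 3.288% × 500.0 = 16.44 lb
Verifying the oxide balance from the weights as reported, on the stated basis (target by target, the sums agree once rounding is allowed for):
  MgO: 83.27·0.4800 + 318.6·0.3124 = 139.5 lb (target 139.5 lb)
  PbO: 66.57·0.9990 = 66.50 lb (target 66.50 lb)
  ZrO2: 5.795·0.6754 = 3.914 lb (target 3.914 lb)
  SiO2: 5.795·0.3236 + 318.6·0.6371 = 204.9 lb (target 204.8 lb)
  SrO: 97.60·0.7044 = 68.75 lb (target 68.75 lb)
  B2O3: 29.21·0.5628 = 16.44 lb (target 16.44 lb)
Glass-mass sanity pass: net batch after ignition = 500.0 lb (targets for the oxides total 500.0 lb; against the stated basis, 500.0 lb — any gap is answer rounding).
Batch grand total — Σ batch = 601.0 lb; LOI removed, Σ of batch·LOI: 101.1 lb; yield, glass over the total, = 83.18%.

Batch per 500.0 lb glass:
  Magnesite: 83.27 lb
  Litharge: 66.57 lb
  SrCO3: 97.60 lb
  ZrSiO4: 5.795 lb
  Mg3Si4O10(OH)2: 318.6 lb
  Boric acid: 29.21 lb
Total batch = 601.0 lb; LOI loss = 101.1 lb; yield = 83.18%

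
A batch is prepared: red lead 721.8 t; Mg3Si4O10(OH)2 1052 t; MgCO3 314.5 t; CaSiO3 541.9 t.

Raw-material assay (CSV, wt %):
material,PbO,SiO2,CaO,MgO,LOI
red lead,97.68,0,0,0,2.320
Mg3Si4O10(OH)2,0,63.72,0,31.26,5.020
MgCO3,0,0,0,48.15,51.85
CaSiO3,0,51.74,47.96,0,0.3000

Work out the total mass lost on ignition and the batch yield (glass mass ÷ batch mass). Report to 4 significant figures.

Working values are displayed (rounded to 4 significant digits) in the working; every computation carries exact precision through the solve; each reported number carries a single rounding; the derived quantities (the totals, glass mass, four oxide percentages, yield, ignition loss) are recomputed in full float precision using the weight values per 2396 t of glass, as given in problem or answer.
Material-by-material LOI:
  red lead: 721.8 × 0.02320 = 16.75 t
  Mg3Si4O10(OH)2: 1052 × 0.05020 = 52.81 t
  MgCO3: 314.5 × 0.5185 = 163.1 t
  CaSiO3: 541.9 × 0.003000 = 1.626 t
Total LOI = 234.3 t
Glass = batch − LOI = 2630 − 234.3 = 2396 t

LOI loss = 234.3 t; glass = 2396 t; yield = 91.09%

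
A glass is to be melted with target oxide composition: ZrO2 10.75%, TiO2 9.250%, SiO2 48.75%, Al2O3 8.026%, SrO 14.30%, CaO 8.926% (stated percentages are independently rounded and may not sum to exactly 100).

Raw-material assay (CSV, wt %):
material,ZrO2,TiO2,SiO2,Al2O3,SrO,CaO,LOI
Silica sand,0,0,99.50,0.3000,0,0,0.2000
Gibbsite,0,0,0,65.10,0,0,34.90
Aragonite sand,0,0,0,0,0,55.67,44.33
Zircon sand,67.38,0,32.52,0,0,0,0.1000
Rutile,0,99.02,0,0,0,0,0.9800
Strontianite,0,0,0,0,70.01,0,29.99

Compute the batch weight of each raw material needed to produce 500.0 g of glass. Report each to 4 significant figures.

Batch per 500.0 g glass:
  Silica sand: 218.9 g
  Gibbsite: 60.63 g
  Aragonite sand: 80.17 g
  Zircon sand: 79.77 g
  Rutile: 46.71 g
  Strontianite: 102.1 g
Total batch = 588.3 g; LOI loss = 88.29 g; yield = 84.99%

All internal work runs at full float precision from first step to last — working values appear rounded to four significant figures within the worked lines. Exactly one rounding is applied to each reported number; the derived quantities (yield, totals, glass mass, ignition loss, six oxide percentages) are re-derived in full float precision starting from the weights on 500.0 g of glass, as given in the question or the answer.
The oxide mass targets at 500.0 g glass:
  ZrO2: 10.75% × 500.0 = 53.75 g
  TiO2: 9.250% × 500.0 = 46.25 g
  SiO2: 48.75% × 500.0 = 243.8 g
  Al2O3: 8.026% × 500.0 = 40.13 g
  SrO: 14.30% × 500.0 = 71.50 g
  CaO: 8.926% × 500.0 = 44.63 g
Verifying the oxide balance on the weights just shown, for the quoted basis mass (sum by sum, the targets are met inside rounding margins):
  ZrO2: 79.77·0.6738 = 53.75 g (target 53.75 g)
  TiO2: 46.71·0.9902 = 46.25 g (target 46.25 g)
  SiO2: 218.9·0.9950 + 79.77·0.3252 = 243.7 g (target 243.8 g)
  Al2O3: 218.9·0.003000 + 60.63·0.6510 = 40.13 g (target 40.13 g)
  SrO: 102.1·0.7001 = 71.48 g (target 71.50 g)
  CaO: 80.17·0.5567 = 44.63 g (target 44.63 g)
Glass mass check: whole batch net of LOI = 500.0 g (targets for the oxides total 500.0 g; basis as stated: 500.0 g — deltas are rounding alone).
Whole-batch sum: Σ batch = 588.3 g; ignition loss, Σ(batch × LOI) = 88.29 g; the yield ratio, glass ÷ batch: 84.99%.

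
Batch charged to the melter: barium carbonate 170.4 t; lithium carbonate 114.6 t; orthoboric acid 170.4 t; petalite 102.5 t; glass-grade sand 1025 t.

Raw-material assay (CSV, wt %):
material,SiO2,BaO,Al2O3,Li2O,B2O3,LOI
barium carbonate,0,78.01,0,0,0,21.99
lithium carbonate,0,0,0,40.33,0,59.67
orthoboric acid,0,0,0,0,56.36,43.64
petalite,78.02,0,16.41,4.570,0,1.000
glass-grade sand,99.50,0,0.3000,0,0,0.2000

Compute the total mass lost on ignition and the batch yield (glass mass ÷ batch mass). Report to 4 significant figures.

Intermediates are displayed rounded to four significant figures in the working. All internal work maintains full float precision at every stage. A single rounding completes every reported result; the derived quantities are computed starting from the weights on 1400 t of glass in exact precision (net glass mass, the totals, five oxide percentages, LOI, yield), exactly as shown in the question or the answer.
LOI of each material in turn:
  barium carbonate: 170.4 × 0.2199 = 37.47 t
  lithium carbonate: 114.6 × 0.5967 = 68.38 t
  orthoboric acid: 170.4 × 0.4364 = 74.36 t
  petalite: 102.5 × 0.01000 = 1.025 t
  glass-grade sand: 1025 × 0.002000 = 2.050 t
Total LOI = 183.3 t
Glass = batch − LOI = 1583 − 183.3 = 1400 t

LOI loss = 183.3 t; glass = 1400 t; yield = 88.42%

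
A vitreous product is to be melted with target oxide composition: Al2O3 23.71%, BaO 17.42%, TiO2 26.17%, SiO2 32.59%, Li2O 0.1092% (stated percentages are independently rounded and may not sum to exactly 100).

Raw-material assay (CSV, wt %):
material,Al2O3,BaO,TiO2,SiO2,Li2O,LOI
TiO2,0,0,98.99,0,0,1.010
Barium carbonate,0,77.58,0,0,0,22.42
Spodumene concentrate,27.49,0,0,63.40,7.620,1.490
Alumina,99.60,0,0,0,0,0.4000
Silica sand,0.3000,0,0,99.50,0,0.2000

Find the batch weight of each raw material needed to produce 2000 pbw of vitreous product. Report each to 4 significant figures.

Batch per 2000 pbw vitreous product:
  TiO2: 528.7 pbw
  Barium carbonate: 449.1 pbw
  Spodumene concentrate: 28.66 pbw
  Alumina: 466.3 pbw
  Silica sand: 636.8 pbw
Total batch = 2110 pbw; LOI loss = 109.6 pbw; yield = 94.80%

Every computation maintains full float precision throughout. Values along the way are displayed rounded off to 4 significant digits in the working; a single rounding produces every reported number. All derived quantities are re-derived in full float precision (LOI, the totals, five oxide percentages, net glass mass, the yield) from the weighed amounts per 2000 pbw of glass, as written in the problem or the answer.
Target oxide masses per 2000 pbw vitreous product:
  Al2O3: 23.71% × 2000 = 474.2 pbw
  BaO: 17.42% × 2000 = 348.4 pbw
  TiO2: 26.17% × 2000 = 523.4 pbw
  SiO2: 32.59% × 2000 = 651.8 pbw
  Li2O: 0.1092% × 2000 = 2.184 pbw
Oxide-by-oxide audit working from each reported weight, relative to the basis at hand (sums match the target masses given rounding of the digits):
  Al2O3: 28.66·0.2749 + 466.3·0.9960 + 636.8·0.003000 = 474.2 pbw (target 474.2 pbw)
  BaO: 449.1·0.7758 = 348.4 pbw (target 348.4 pbw)
  TiO2: 528.7·0.9899 = 523.4 pbw (target 523.4 pbw)
  SiO2: 28.66·0.6340 + 636.8·0.9950 = 651.8 pbw (target 651.8 pbw)
  Li2O: 28.66·0.07620 = 2.184 pbw (target 2.184 pbw)
Auditing the glass mass value: batch Σ − ignition loss = 2000 pbw (oxide target masses add up to 2000 pbw; basis as stated: 2000 pbw — rounding explains the deltas).
Total batch = Σ batch = 2110 pbw; loss to ignition Σ batch·LOI = 109.6 pbw; as yield: glass ÷ batch → 94.80%.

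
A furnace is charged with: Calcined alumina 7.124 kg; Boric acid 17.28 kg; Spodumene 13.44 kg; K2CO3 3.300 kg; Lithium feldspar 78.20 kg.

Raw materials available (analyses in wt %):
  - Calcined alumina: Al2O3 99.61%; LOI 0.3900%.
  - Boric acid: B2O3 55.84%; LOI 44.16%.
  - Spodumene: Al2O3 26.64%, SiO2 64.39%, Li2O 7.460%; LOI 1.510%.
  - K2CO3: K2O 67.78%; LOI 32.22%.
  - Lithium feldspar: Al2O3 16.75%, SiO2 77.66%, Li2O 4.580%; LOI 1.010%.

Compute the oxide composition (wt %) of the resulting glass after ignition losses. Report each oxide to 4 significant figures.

Glass mass = 109.6 kg (batch 119.3 − LOI 9.715).
Composition: Al2O3 21.69%, K2O 2.040%, SiO2 63.29%, B2O3 8.802%, Li2O 4.182%

Working values are displayed, rounded to 4 significant figures, on the page — all internal work holds full float precision in every operation — every reported number includes exactly one rounding. The derived quantities are rebuilt starting from the weights per 109.6 kg of glass in exact precision (the five compositions, yield, glass mass, totals, LOI) as they appear in problem or answer.
Oxide masses out of the charge:
  Al2O3: 7.124·0.9961 + 13.44·0.2664 + 78.20·0.1675 = 23.78 kg
  K2O: 3.300·0.6778 = 2.237 kg
  SiO2: 13.44·0.6439 + 78.20·0.7766 = 69.38 kg
  B2O3: 17.28·0.5584 = 9.649 kg
  Li2O: 13.44·0.07460 + 78.20·0.04580 = 4.584 kg
LOI: 7.124·0.003900 + 17.28·0.4416 + 13.44·0.01510 + 3.300·0.3222 + 78.20·0.01010 = 9.715 kg
Resulting glass, batch − LOI: 119.3 − 9.715 = 109.6 kg (matching Σ of the oxides)
each wt % is 100 × oxide ÷ glass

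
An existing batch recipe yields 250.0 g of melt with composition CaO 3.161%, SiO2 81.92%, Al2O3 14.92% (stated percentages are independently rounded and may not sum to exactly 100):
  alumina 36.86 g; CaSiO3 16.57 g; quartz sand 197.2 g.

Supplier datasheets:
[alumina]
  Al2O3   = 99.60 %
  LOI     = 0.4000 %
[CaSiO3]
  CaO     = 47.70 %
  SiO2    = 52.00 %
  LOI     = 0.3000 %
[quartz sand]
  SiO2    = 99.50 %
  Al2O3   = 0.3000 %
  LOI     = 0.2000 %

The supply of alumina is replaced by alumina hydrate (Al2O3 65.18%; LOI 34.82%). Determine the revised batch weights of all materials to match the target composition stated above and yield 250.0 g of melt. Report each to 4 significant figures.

Revised batch per 250.0 g melt:
  alumina hydrate: 56.32 g
  CaSiO3: 16.57 g
  quartz sand: 197.2 g
Total batch = 270.1 g; LOI loss = 20.05 g

The whole derivation maintains full precision at each step. The intermediate values are printed, rounded to four significant digits, as written; every reported result carries a single rounding; all derived quantities, including the yield, the totals, three oxide percentages, ignition loss, glass mass, are carried from the weighed amounts per 250.0 g of glass at full precision, exactly as shown in problem or answer.
Oxide mass targets, per 250.0 g melt:
  CaO: 3.161% × 250.0 = 7.902 g
  SiO2: 81.92% × 250.0 = 204.8 g
  Al2O3: 14.92% × 250.0 = 37.30 g
Balance tally, oxide-wise, applying the batch weights above, under the basis named above (delivered sums recover each target once rounding is allowed for):
  CaO: 16.57·0.4770 = 7.904 g (target 7.902 g)
  SiO2: 16.57·0.5200 + 197.2·0.9950 = 204.8 g (target 204.8 g)
  Al2O3: 56.32·0.6518 + 197.2·0.003000 = 37.30 g (target 37.30 g)
Consistency of the glass mass: total charge less LOI = 250.0 g (summing oxide targets gives 250.0 g; with the basis standing at 250.0 g — rounding explains the deltas).
Summing the batch: Σ batch = 270.1 g; LOI loss = Σ batch·LOI = 20.05 g; yield: glass divided by total = 92.57%.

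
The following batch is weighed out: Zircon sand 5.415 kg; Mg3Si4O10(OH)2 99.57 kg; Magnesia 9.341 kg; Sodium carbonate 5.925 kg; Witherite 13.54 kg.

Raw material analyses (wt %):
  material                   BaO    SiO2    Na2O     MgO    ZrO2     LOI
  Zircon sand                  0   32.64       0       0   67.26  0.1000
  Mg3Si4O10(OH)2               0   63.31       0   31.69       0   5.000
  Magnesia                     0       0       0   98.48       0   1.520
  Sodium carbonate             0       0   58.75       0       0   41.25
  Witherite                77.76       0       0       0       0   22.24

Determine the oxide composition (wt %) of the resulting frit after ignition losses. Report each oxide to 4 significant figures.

Glass mass = 123.2 kg (batch 133.8 − LOI 10.58).
Composition: BaO 8.545%, SiO2 52.60%, Na2O 2.825%, MgO 33.08%, ZrO2 2.956%

The intermediate values are shown (rounded to four significant figures) when written out. All internal work runs at full float precision at all times; each reported value takes just one rounding — derived quantities (the yield, glass mass, ignition loss, the totals, five oxide percentages) are recomputed from the weighed amounts for 123.2 kg of glass at full precision precisely as stated by problem or answer.
Mass of each oxide from the mix:
  BaO: 13.54·0.7776 = 10.53 kg
  SiO2: 5.415·0.3264 + 99.57·0.6331 = 64.81 kg
  Na2O: 5.925·0.5875 = 3.481 kg
  MgO: 99.57·0.3169 + 9.341·0.9848 = 40.75 kg
  ZrO2: 5.415·0.6726 = 3.642 kg
LOI: 5.415·0.001000 + 99.57·0.05000 + 9.341·0.01520 + 5.925·0.4125 + 13.54·0.2224 = 10.58 kg
batch − LOI leaves glass = 133.8 − 10.58 = 123.2 kg (= the summed oxide contributions)
wt % = oxide mass / glass mass × 100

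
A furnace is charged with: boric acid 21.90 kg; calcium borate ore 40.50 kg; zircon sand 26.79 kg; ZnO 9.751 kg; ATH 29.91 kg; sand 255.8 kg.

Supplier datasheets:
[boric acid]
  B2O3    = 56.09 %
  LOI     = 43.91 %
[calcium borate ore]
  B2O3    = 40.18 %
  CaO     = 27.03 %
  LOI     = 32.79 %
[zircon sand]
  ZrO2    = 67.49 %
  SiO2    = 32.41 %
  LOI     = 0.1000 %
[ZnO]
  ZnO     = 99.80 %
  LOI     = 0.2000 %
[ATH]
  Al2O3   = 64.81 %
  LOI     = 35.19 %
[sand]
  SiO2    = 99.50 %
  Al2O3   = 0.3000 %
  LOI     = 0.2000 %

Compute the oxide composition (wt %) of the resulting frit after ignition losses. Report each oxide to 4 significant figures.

Glass mass = 350.7 kg (batch 384.7 − LOI 33.98).
Composition: ZnO 2.775%, ZrO2 5.156%, B2O3 8.143%, SiO2 75.06%, Al2O3 5.747%, CaO 3.122%

All internal work holds full float precision from start to finish; mid-chain values are printed, rounded to 4 significant figures, alongside each step. A single rounding completes each reported value; derived quantities are recomputed using the weight values on 350.7 kg of glass at full float precision (the totals, LOI, net glass mass, the yield, six oxide percentages), as quoted within the problem or answer text.
Delivered oxide masses:
  ZnO: 9.751·0.9980 = 9.731 kg
  ZrO2: 26.79·0.6749 = 18.08 kg
  B2O3: 21.90·0.5609 + 40.50·0.4018 = 28.56 kg
  SiO2: 26.79·0.3241 + 255.8·0.9950 = 263.2 kg
  Al2O3: 29.91·0.6481 + 255.8·0.003000 = 20.15 kg
  CaO: 40.50·0.2703 = 10.95 kg
LOI: 21.90·0.4391 + 40.50·0.3279 + 26.79·0.001000 + 9.751·0.002000 + 29.91·0.3519 + 255.8·0.002000 = 33.98 kg
batch − LOI leaves glass = 384.7 − 33.98 = 350.7 kg (= Σ oxide masses)
each oxide over glass, ×100, is wt %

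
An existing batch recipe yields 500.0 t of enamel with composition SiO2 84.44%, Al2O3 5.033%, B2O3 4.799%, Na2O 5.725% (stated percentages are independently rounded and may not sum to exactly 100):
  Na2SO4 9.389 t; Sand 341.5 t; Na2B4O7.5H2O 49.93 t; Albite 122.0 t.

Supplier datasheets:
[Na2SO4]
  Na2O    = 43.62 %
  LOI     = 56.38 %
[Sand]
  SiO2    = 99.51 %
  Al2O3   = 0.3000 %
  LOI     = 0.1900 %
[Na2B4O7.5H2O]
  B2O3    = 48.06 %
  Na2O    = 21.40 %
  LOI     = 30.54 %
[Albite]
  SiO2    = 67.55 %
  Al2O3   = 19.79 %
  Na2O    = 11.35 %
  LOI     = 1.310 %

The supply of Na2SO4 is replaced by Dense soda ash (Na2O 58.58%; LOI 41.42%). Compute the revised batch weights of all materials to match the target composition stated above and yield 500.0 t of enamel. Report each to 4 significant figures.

Revised batch per 500.0 t enamel:
  Dense soda ash: 6.991 t
  Sand: 341.5 t
  Na2B4O7.5H2O: 49.93 t
  Albite: 122.0 t
Total batch = 520.4 t; LOI loss = 20.39 t

The working math maintains full float precision at all times; the intermediate values appear, rounded to four significant digits, as written; each reported figure receives exactly one rounding — the derived quantities are re-derived using the weight values for 500.0 t of glass in full precision (four oxide percentages, the yield, totals, net glass mass, LOI) as set out in either problem or answer.
Oxide-by-oxide targets in 500.0 t enamel:
  SiO2: 84.44% × 500.0 = 422.2 t
  Al2O3: 5.033% × 500.0 = 25.16 t
  B2O3: 4.799% × 500.0 = 24.00 t
  Na2O: 5.725% × 500.0 = 28.62 t
A balance pass over the oxides, applying the batch weights above, on the stated basis (each sum matches its target mass within answer rounding):
  SiO2: 341.5·0.9951 + 122.0·0.6755 = 422.2 t (target 422.2 t)
  Al2O3: 341.5·0.003000 + 122.0·0.1979 = 25.17 t (target 25.16 t)
  B2O3: 49.93·0.4806 = 24.00 t (target 24.00 t)
  Na2O: 6.991·0.5858 + 49.93·0.2140 + 122.0·0.1135 = 28.63 t (target 28.62 t)
Glass-mass closure: Σ batch − LOI loss = 500.0 t (oxide target masses add up to 500.0 t; the stated basis being 500.0 t — a pure rounding effect).
Summing the batch: Σ batch = 520.4 t; the LOI term Σ batch·LOI equals 20.39 t; yield: glass divided by total = 96.08%.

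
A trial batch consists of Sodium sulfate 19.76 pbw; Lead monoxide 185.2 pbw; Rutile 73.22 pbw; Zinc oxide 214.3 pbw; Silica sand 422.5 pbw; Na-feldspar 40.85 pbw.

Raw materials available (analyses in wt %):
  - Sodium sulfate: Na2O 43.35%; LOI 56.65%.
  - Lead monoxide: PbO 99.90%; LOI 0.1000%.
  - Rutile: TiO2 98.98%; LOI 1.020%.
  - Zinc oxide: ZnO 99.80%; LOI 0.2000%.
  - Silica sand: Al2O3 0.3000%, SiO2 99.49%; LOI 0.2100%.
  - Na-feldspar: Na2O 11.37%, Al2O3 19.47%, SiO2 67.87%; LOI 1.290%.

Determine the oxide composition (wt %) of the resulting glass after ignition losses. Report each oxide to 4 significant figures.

Glass mass = 941.9 pbw (batch 955.8 − LOI 13.97).
Composition: Na2O 1.403%, Al2O3 0.9790%, ZnO 22.71%, SiO2 47.57%, TiO2 7.695%, PbO 19.64%

The working math carries exact precision at each step — in-progress results are shown with 4-significant-digit rounding between the steps — every reported value receives exactly one rounding. Derived quantities, which include the six compositions, the yield, the totals, net glass mass, LOI, are computed at exact precision, as they appear in either problem or answer, from the batch weights for 941.9 pbw of glass.
Delivered oxide masses:
  Na2O: 19.76·0.4335 + 40.85·0.1137 = 13.21 pbw
  Al2O3: 422.5·0.003000 + 40.85·0.1947 = 9.221 pbw
  ZnO: 214.3·0.9980 = 213.9 pbw
  SiO2: 422.5·0.9949 + 40.85·0.6787 = 448.1 pbw
  TiO2: 73.22·0.9898 = 72.47 pbw
  PbO: 185.2·0.9990 = 185.0 pbw
LOI: 19.76·0.5665 + 185.2·0.001000 + 73.22·0.01020 + 214.3·0.002000 + 422.5·0.002100 + 40.85·0.01290 = 13.97 pbw
Glass mass = batch − LOI = 955.8 − 13.97 = 941.9 pbw (= the summed oxide contributions)
each wt % is 100 × oxide ÷ glass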